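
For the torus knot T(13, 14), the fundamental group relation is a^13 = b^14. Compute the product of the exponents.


The relation is a^13 = b^14.
Product of exponents = 13 * 14
= 182

182


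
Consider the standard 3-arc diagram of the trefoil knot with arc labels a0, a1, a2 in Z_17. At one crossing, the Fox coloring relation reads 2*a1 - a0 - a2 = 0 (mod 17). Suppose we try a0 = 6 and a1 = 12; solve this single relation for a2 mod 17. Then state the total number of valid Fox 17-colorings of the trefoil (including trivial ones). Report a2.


Step 1: Apply the given crossing relation 2*a1 - a0 - a2 = 0 (mod 17).
  a2 = 2*a1 - a0 mod 17
  a2 = 2*12 - 6 mod 17
  a2 = 24 - 6 mod 17
  a2 = 18 mod 17 = 1
Step 2: The trefoil has determinant 3.
  Number of Fox p-colorings (p prime) is p^2 if p = 3, else p.
  Since 17 does not divide 3, only trivial (constant) colorings exist.
  (So the trial a0 = 6, a1 = 12 with a0 != a1 does NOT extend to a valid coloring of the whole trefoil: the other two crossing relations require 3*(a1 - a0) = 0 (mod 17), which fails.)
  Total colorings = 17
Step 3: a2 = 1, total Fox 17-colorings = 17

1


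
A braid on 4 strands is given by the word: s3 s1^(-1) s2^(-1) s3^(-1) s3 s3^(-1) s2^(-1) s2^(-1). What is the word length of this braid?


The word length counts the number of generators (including inverses).
Listing each generator: s3, s1^(-1), s2^(-1), s3^(-1), s3, s3^(-1), s2^(-1), s2^(-1)
There are 8 generators in this braid word.

8


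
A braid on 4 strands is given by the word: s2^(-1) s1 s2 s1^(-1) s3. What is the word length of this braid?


The word length counts the number of generators (including inverses).
Listing each generator: s2^(-1), s1, s2, s1^(-1), s3
There are 5 generators in this braid word.

5


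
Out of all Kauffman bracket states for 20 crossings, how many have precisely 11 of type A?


We choose which 11 of 20 crossings get A-smoothings.
C(20, 11) = 20! / (11! * 9!)
= 167960

167960


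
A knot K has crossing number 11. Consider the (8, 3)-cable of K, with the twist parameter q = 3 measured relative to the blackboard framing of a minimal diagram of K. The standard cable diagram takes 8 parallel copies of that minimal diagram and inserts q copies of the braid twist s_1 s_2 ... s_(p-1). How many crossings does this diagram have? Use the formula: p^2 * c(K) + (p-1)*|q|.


Step 1: Each of the c(K) crossings of the companion diagram becomes p*p = p^2 crossings among the p parallel strands, and each of the |q| twists s_1 s_2 ... s_(p-1) adds (p-1) crossings.
  Crossings = p^2 * c(K) + (p-1)*|q|
Step 2: = 8^2 * 11 + (8-1)*3
Step 3: = 64*11 + 7*3
Step 4: = 704 + 21 = 725

725


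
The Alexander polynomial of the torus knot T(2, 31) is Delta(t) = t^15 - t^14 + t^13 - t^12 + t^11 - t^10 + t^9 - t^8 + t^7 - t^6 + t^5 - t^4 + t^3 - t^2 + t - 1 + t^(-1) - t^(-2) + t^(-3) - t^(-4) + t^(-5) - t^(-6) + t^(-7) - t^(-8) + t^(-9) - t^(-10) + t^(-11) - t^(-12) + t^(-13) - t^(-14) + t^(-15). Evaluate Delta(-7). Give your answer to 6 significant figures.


Substituting t = -7 into Delta(t) = t^15 - t^14 + t^13 - t^12 + t^11 - t^10 + t^9 - t^8 + t^7 - t^6 + t^5 - t^4 + t^3 - t^2 + t - 1 + t^(-1) - t^(-2) + t^(-3) - t^(-4) + t^(-5) - t^(-6) + t^(-7) - t^(-8) + t^(-9) - t^(-10) + t^(-11) - t^(-12) + t^(-13) - t^(-14) + t^(-15):
Term values: (-4747561509943) + (-678223072849) + (-96889010407) + (-13841287201) + (-1977326743) + (-282475249) + (-40353607) + (-5764801) + (-823543) + (-117649) + (-16807) + (-2401) + (-343) + (-49) + (-7) + (-1) + (-0.142857) + (-0.0204082) + (-0.00291545) + (-0.000416493) + (-5.9499e-05) + (-8.49986e-06) + (-1.21427e-06) + (-1.73467e-07) + (-2.47809e-08) + (-3.54013e-09) + (-5.05733e-10) + (-7.22476e-11) + (-1.03211e-11) + (-1.47444e-12) + (-2.10634e-13)
Sum = -5.538821762e+12
Rounded to 6 significant figures: -5.53882e+12

-5.53882e+12


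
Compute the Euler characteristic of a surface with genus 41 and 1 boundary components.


chi = 2 - 2g - b
= 2 - 2*41 - 1
= 2 - 82 - 1 = -81

-81


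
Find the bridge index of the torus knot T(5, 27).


The bridge number of T(p,q) is min(p,q).
min(5, 27) = 5

5


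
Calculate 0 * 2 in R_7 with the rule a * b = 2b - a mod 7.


0 * 2 = 2*2 - 0 mod 7
= 4 - 0 mod 7
= 4 mod 7 = 4

4


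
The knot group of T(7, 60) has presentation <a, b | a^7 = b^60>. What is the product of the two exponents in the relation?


The relation is a^7 = b^60.
Product of exponents = 7 * 60
= 420

420


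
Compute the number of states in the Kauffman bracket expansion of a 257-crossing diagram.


Each crossing contributes 2 choices (A-smoothing or B-smoothing).
Total states = 2^257 = 231584178474632390847141970017375815706539969331281128078915168015826259279872

231584178474632390847141970017375815706539969331281128078915168015826259279872


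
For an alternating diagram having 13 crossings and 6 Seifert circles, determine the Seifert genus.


For alternating knots, g = (c - s + 1)/2.
= (13 - 6 + 1)/2
= 8/2 = 4

4


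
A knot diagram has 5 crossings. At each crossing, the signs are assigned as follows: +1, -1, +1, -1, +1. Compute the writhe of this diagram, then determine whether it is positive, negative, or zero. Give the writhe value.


Step 1: Count positive crossings (+1).
Positive crossings: 3
Step 2: Count negative crossings (-1).
Negative crossings: 2
Step 3: Writhe = (positive) - (negative)
w = 3 - 2 = 1
Step 4: |w| = 1, and w is positive

1


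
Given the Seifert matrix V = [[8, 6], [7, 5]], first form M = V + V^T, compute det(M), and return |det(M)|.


Step 1: Form V + V^T where V = [[8, 6], [7, 5]]
  V^T = [[8, 7], [6, 5]]
  V + V^T = [[16, 13], [13, 10]]
Step 2: det(V + V^T) = 16*10 - 13*13
  = 160 - 169 = -9
Step 3: Knot determinant = |det(V + V^T)| = |-9| = 9

9


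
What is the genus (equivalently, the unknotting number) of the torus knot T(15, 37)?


For a torus knot T(p,q), both the unknotting number and genus equal (p-1)(q-1)/2.
= (15-1)(37-1)/2
= 14*36/2
= 504/2 = 252

252


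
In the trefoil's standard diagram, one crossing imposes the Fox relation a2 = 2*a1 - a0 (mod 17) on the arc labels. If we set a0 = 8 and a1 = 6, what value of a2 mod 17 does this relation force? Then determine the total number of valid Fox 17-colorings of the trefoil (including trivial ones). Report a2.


Step 1: Apply the given crossing relation 2*a1 - a0 - a2 = 0 (mod 17).
  a2 = 2*a1 - a0 mod 17
  a2 = 2*6 - 8 mod 17
  a2 = 12 - 8 mod 17
  a2 = 4 mod 17 = 4
Step 2: The trefoil has determinant 3.
  Number of Fox p-colorings (p prime) is p^2 if p = 3, else p.
  Since 17 does not divide 3, only trivial (constant) colorings exist.
  (So the trial a0 = 8, a1 = 6 with a0 != a1 does NOT extend to a valid coloring of the whole trefoil: the other two crossing relations require 3*(a1 - a0) = 0 (mod 17), which fails.)
  Total colorings = 17
Step 3: a2 = 4, total Fox 17-colorings = 17

4


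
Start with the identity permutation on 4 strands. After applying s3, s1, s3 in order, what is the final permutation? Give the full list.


Starting with identity [1, 2, 3, 4].
Apply generators in sequence:
  After s3: [1, 2, 4, 3]
  After s1: [2, 1, 4, 3]
  After s3: [2, 1, 3, 4]
Final permutation: [2, 1, 3, 4]

[2, 1, 3, 4]


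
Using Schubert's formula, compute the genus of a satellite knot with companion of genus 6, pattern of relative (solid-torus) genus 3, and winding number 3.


Schubert: g(satellite) = g_rel(pattern) + |winding| * g(companion),
where g_rel(pattern) is the genus of the pattern relative to the solid torus.
= 3 + 3 * 6
= 3 + 18 = 21

21


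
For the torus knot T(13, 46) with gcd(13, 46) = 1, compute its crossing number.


For a torus knot T(p, q) with gcd(p,q)=1,
the crossing number is min(p*(q-1), q*(p-1)).
p*(q-1) = 13*45 = 585
q*(p-1) = 46*12 = 552
min(585, 552) = 552

552


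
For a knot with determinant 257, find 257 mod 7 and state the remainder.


Step 1: A knot is p-colorable if and only if p divides its determinant.
Step 2: Compute 257 mod 7.
257 = 36 * 7 + 5
Step 3: 257 mod 7 = 5
Step 4: The knot is 7-colorable: no

5


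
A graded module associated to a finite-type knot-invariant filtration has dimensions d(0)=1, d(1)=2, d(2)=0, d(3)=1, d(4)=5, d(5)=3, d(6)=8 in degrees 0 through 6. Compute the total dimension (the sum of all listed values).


Total dimension = d(0) + d(1) + ... + d(6)
= 1 + 2 + 0 + 1 + 5 + 3 + 8
= 20

20


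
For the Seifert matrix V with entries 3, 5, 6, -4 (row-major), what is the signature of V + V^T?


Step 1: V + V^T = [[6, 11], [11, -8]]
Step 2: trace = -2, det = -169
Step 3: Discriminant = (-2)^2 - 4*(-169) = 680
Step 4: Eigenvalues: 12.0384, -14.0384
Step 5: Signature = (# positive eigenvalues) - (# negative eigenvalues) = 0

0


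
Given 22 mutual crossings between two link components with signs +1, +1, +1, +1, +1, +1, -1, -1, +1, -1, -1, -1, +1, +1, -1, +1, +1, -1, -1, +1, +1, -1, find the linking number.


Step 1: Count positive crossings: 13
Step 2: Count negative crossings: 9
Step 3: Sum of signs = 13 - 9 = 4
Step 4: Linking number = sum/2 = 4/2 = 2

2


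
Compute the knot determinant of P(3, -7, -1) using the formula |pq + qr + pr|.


Step 1: Compute pq + qr + pr.
pq = 3*(-7) = -21
qr = (-7)*(-1) = 7
pr = 3*(-1) = -3
pq + qr + pr = -21 + 7 + (-3) = -17
Step 2: Take absolute value.
det(P(3,-7,-1)) = |-17| = 17

17


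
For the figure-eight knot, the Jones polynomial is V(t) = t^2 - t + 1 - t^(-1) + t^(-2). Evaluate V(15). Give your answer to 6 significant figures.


Substituting t = 15 into V(t) = t^2 - t + 1 - t^(-1) + t^(-2):
  (+)t^(2) = 225
  (-)t^(1) = -15
  (+)t^(0) = 1
  (-)t^(-1) = -0.0666667
  (+)t^(-2) = 0.00444444
Sum = (225) + (-15) + (1) + (-0.0666667) + (0.00444444)
= 210.9377778
Rounded to 6 significant figures: 210.938

210.938


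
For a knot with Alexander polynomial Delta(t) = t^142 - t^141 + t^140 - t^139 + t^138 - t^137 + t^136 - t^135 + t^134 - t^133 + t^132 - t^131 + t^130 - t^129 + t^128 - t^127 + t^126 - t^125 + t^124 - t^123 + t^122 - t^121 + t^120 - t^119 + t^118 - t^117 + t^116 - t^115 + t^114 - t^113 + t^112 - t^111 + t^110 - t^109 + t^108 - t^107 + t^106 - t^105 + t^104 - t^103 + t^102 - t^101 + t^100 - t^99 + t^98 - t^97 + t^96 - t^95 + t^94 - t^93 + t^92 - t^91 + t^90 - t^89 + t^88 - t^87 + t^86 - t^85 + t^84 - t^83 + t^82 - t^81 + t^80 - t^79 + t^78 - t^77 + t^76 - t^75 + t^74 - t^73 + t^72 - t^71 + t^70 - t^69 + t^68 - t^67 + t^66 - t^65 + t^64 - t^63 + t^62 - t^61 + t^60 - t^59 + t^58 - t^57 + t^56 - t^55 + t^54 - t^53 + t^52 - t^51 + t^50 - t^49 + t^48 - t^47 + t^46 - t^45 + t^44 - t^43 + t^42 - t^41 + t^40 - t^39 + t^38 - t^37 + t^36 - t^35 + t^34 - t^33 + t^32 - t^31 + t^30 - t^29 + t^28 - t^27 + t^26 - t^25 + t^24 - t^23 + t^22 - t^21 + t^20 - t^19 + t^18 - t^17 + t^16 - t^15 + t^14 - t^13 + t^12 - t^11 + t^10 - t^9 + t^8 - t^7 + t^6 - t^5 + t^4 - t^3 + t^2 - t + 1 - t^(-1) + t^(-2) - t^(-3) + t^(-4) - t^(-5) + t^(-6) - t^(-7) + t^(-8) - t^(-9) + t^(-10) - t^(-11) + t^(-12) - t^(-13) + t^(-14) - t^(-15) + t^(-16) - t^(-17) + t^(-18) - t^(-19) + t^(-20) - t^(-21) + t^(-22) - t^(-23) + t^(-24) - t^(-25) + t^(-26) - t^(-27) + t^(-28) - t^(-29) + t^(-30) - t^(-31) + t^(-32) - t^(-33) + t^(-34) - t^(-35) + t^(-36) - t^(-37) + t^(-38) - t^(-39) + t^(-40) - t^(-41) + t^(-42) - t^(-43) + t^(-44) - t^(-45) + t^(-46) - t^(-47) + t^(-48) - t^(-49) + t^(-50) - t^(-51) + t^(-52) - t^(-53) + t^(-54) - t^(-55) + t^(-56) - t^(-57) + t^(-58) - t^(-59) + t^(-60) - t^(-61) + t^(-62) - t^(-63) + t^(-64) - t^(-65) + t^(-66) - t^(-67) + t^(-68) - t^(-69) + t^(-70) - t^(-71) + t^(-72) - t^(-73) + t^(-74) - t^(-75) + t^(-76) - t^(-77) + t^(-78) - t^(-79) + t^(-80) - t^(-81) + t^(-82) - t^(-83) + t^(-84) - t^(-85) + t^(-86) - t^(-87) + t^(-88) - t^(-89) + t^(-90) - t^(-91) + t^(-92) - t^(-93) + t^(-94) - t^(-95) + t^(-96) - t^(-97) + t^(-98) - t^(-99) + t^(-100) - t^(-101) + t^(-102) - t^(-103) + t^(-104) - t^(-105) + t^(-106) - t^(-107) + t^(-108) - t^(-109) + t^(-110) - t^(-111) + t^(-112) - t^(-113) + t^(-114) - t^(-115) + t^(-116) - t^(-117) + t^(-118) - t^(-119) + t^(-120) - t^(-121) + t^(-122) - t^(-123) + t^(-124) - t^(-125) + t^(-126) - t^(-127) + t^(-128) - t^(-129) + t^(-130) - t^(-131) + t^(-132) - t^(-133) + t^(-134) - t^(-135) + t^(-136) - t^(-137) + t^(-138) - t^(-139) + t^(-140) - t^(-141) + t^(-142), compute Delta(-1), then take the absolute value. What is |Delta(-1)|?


Step 1: The polynomial has 285 terms with alternating signs, exponents from 142 down to -142.
Step 2: Substitute t = -1. The i-th term has coefficient (-1)^i and exponent (m-i),
  so its value is (-1)^i * (-1)^(m-i) = (-1)^m = 1 for every i.
Step 3: All 285 terms equal 1, so Delta(-1) = 285 * (1) = 285
Step 4: |Delta(-1)| = 285

285


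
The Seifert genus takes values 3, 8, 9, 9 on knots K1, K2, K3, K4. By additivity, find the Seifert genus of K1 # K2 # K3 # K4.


The Seifert genus is additive under connected sum.
Seifert genus(K1 # K2 # K3 # K4) = (3) + (8) + (9) + (9)
= 29

29


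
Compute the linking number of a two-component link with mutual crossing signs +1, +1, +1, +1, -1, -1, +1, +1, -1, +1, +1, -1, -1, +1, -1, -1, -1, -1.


Step 1: Count positive crossings: 9
Step 2: Count negative crossings: 9
Step 3: Sum of signs = 9 - 9 = 0
Step 4: Linking number = sum/2 = 0/2 = 0

0


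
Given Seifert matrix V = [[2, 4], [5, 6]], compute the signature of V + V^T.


Step 1: V + V^T = [[4, 9], [9, 12]]
Step 2: trace = 16, det = -33
Step 3: Discriminant = 16^2 - 4*(-33) = 388
Step 4: Eigenvalues: 17.8489, -1.84886
Step 5: Signature = (# positive eigenvalues) - (# negative eigenvalues) = 0

0


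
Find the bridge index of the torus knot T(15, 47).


The bridge number of T(p,q) is min(p,q).
min(15, 47) = 15

15


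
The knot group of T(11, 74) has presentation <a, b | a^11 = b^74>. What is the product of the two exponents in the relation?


The relation is a^11 = b^74.
Product of exponents = 11 * 74
= 814

814


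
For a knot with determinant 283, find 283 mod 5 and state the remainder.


Step 1: A knot is p-colorable if and only if p divides its determinant.
Step 2: Compute 283 mod 5.
283 = 56 * 5 + 3
Step 3: 283 mod 5 = 3
Step 4: The knot is 5-colorable: no

3


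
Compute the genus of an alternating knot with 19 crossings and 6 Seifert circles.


For alternating knots, g = (c - s + 1)/2.
= (19 - 6 + 1)/2
= 14/2 = 7

7


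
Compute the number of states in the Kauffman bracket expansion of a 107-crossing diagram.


Each crossing contributes 2 choices (A-smoothing or B-smoothing).
Total states = 2^107 = 162259276829213363391578010288128

162259276829213363391578010288128


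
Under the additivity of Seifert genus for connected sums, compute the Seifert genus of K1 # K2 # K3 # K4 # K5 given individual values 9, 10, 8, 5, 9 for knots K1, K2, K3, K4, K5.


The Seifert genus is additive under connected sum.
Seifert genus(K1 # K2 # K3 # K4 # K5) = (9) + (10) + (8) + (5) + (9)
= 41

41


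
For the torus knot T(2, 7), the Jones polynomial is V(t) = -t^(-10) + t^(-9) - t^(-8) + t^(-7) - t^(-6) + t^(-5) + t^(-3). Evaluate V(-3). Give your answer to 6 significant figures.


Substituting t = -3 into V(t) = -t^(-10) + t^(-9) - t^(-8) + t^(-7) - t^(-6) + t^(-5) + t^(-3):
  (-)t^(-10) = -1.69351e-05
  (+)t^(-9) = -5.08053e-05
  (-)t^(-8) = -0.000152416
  (+)t^(-7) = -0.000457247
  (-)t^(-6) = -0.00137174
  (+)t^(-5) = -0.00411523
  (+)t^(-3) = -0.037037
Sum = (-1.69351e-05) + (-5.08053e-05) + (-0.000152416) + (-0.000457247) + (-0.00137174) + (-0.00411523) + (-0.037037)
= -0.043201409
Rounded to 6 significant figures: -0.0432014

-0.0432014


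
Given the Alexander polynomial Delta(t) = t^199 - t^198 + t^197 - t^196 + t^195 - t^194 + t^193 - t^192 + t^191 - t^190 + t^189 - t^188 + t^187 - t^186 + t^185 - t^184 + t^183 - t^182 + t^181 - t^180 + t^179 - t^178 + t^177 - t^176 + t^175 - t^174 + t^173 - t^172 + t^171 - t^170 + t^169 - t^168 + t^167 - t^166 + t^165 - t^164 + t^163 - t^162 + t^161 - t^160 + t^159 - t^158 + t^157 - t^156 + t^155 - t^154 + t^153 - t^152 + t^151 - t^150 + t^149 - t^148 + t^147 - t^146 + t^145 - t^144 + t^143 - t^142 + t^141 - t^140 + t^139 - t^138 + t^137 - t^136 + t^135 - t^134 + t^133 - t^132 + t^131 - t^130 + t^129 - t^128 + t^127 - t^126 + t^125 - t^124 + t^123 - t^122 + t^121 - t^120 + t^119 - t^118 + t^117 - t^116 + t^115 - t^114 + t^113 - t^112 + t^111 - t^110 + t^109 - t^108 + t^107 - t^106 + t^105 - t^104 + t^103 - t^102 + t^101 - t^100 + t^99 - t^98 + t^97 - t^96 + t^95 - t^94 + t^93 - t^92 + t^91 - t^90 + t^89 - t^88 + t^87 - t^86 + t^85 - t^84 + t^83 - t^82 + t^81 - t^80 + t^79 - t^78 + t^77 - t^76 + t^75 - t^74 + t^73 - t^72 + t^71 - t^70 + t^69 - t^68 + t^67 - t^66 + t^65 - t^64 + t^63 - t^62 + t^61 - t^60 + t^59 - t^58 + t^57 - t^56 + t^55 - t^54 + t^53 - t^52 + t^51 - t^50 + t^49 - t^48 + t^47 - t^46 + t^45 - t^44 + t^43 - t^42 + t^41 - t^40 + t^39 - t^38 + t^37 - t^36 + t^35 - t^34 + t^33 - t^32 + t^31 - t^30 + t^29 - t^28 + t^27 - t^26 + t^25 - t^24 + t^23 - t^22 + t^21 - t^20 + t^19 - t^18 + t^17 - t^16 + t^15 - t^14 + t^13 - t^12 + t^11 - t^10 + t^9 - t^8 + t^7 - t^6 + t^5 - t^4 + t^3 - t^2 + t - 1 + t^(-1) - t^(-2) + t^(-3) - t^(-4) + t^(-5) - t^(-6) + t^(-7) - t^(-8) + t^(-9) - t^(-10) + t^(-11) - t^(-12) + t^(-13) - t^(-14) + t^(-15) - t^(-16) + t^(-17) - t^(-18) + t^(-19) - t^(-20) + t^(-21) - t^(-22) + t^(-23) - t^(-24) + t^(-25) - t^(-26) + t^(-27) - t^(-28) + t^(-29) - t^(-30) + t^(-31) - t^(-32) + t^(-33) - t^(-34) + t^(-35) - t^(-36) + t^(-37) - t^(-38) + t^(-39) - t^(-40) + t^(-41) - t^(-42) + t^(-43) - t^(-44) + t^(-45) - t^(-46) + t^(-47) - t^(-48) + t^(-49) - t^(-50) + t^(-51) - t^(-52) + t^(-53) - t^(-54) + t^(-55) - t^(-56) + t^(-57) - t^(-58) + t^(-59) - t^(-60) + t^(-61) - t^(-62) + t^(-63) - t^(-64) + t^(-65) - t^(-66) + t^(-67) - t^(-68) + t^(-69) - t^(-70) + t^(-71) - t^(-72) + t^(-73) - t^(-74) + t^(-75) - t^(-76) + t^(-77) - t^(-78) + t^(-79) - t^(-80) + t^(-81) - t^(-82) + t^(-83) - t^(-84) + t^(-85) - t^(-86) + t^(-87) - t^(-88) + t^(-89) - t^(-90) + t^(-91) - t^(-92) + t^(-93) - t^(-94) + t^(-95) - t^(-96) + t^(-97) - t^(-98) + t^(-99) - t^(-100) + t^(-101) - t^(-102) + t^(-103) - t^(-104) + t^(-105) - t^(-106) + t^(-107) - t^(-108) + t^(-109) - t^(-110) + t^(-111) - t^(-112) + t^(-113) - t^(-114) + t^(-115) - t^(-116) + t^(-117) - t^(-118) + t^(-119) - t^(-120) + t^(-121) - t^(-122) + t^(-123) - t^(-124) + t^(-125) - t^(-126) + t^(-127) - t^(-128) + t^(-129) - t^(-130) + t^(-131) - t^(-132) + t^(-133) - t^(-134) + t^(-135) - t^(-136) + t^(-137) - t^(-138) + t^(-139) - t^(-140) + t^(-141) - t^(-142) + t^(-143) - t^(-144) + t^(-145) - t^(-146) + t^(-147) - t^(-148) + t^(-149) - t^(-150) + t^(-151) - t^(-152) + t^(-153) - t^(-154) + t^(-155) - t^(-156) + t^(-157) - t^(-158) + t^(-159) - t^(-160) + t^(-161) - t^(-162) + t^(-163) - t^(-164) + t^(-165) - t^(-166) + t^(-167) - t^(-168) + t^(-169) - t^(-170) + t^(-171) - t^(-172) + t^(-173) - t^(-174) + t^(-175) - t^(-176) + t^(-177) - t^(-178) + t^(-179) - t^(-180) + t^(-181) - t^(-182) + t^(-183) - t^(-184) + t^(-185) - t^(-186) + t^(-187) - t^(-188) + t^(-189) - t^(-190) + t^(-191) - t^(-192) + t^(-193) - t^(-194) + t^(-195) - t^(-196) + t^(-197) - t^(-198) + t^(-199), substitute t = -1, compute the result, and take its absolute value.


Step 1: The polynomial has 399 terms with alternating signs, exponents from 199 down to -199.
Step 2: Substitute t = -1. The i-th term has coefficient (-1)^i and exponent (m-i),
  so its value is (-1)^i * (-1)^(m-i) = (-1)^m = -1 for every i.
Step 3: All 399 terms equal -1, so Delta(-1) = 399 * (-1) = -399
Step 4: |Delta(-1)| = 399

399


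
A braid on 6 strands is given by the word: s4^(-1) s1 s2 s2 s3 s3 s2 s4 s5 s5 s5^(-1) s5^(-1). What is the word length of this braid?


The word length counts the number of generators (including inverses).
Listing each generator: s4^(-1), s1, s2, s2, s3, s3, s2, s4, s5, s5, s5^(-1), s5^(-1)
There are 12 generators in this braid word.

12


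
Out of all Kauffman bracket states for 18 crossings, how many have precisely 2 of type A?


We choose which 2 of 18 crossings get A-smoothings.
C(18, 2) = 18! / (2! * 16!)
= 153

153


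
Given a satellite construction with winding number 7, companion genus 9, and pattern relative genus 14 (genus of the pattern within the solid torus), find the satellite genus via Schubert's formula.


Schubert: g(satellite) = g_rel(pattern) + |winding| * g(companion),
where g_rel(pattern) is the genus of the pattern relative to the solid torus.
= 14 + 7 * 9
= 14 + 63 = 77

77


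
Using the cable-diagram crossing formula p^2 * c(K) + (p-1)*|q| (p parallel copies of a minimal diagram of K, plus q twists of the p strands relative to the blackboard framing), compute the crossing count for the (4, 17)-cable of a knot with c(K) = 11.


Step 1: Each of the c(K) crossings of the companion diagram becomes p*p = p^2 crossings among the p parallel strands, and each of the |q| twists s_1 s_2 ... s_(p-1) adds (p-1) crossings.
  Crossings = p^2 * c(K) + (p-1)*|q|
Step 2: = 4^2 * 11 + (4-1)*17
Step 3: = 16*11 + 3*17
Step 4: = 176 + 51 = 227

227


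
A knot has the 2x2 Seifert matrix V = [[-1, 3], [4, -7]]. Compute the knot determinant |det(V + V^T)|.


Step 1: Form V + V^T where V = [[-1, 3], [4, -7]]
  V^T = [[-1, 4], [3, -7]]
  V + V^T = [[-2, 7], [7, -14]]
Step 2: det(V + V^T) = (-2)*(-14) - 7*7
  = 28 - 49 = -21
Step 3: Knot determinant = |det(V + V^T)| = |-21| = 21

21


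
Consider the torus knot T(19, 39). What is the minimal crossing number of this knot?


For a torus knot T(p, q) with gcd(p,q)=1,
the crossing number is min(p*(q-1), q*(p-1)).
p*(q-1) = 19*38 = 722
q*(p-1) = 39*18 = 702
min(722, 702) = 702

702


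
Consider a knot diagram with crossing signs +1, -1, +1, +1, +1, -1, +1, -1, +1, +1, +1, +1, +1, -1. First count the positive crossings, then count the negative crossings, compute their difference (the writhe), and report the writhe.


Step 1: Count positive crossings (+1).
Positive crossings: 10
Step 2: Count negative crossings (-1).
Negative crossings: 4
Step 3: Writhe = (positive) - (negative)
w = 10 - 4 = 6
Step 4: |w| = 6, and w is positive

6


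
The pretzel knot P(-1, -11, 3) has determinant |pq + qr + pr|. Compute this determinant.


Step 1: Compute pq + qr + pr.
pq = (-1)*(-11) = 11
qr = (-11)*3 = -33
pr = (-1)*3 = -3
pq + qr + pr = 11 + (-33) + (-3) = -25
Step 2: Take absolute value.
det(P(-1,-11,3)) = |-25| = 25

25


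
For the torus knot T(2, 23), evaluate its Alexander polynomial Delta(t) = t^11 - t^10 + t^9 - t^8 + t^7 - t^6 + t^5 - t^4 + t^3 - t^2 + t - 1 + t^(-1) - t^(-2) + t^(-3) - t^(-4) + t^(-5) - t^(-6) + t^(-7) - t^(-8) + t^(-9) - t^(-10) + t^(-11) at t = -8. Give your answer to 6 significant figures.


Substituting t = -8 into Delta(t) = t^11 - t^10 + t^9 - t^8 + t^7 - t^6 + t^5 - t^4 + t^3 - t^2 + t - 1 + t^(-1) - t^(-2) + t^(-3) - t^(-4) + t^(-5) - t^(-6) + t^(-7) - t^(-8) + t^(-9) - t^(-10) + t^(-11):
Term values: (-8589934592) + (-1073741824) + (-134217728) + (-16777216) + (-2097152) + (-262144) + (-32768) + (-4096) + (-512) + (-64) + (-8) + (-1) + (-0.125) + (-0.015625) + (-0.00195312) + (-0.000244141) + (-3.05176e-05) + (-3.8147e-06) + (-4.76837e-07) + (-5.96046e-08) + (-7.45058e-09) + (-9.31323e-10) + (-1.16415e-10)
Sum = -9817068105
Rounded to 6 significant figures: -9.81707e+09

-9.81707e+09


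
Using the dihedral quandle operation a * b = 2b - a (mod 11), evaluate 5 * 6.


5 * 6 = 2*6 - 5 mod 11
= 12 - 5 mod 11
= 7 mod 11 = 7

7


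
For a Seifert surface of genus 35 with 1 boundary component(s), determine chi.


chi = 2 - 2g - b
= 2 - 2*35 - 1
= 2 - 70 - 1 = -69

-69


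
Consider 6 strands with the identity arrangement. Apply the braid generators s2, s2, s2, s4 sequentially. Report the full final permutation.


Starting with identity [1, 2, 3, 4, 5, 6].
Apply generators in sequence:
  After s2: [1, 3, 2, 4, 5, 6]
  After s2: [1, 2, 3, 4, 5, 6]
  After s2: [1, 3, 2, 4, 5, 6]
  After s4: [1, 3, 2, 5, 4, 6]
Final permutation: [1, 3, 2, 5, 4, 6]

[1, 3, 2, 5, 4, 6]


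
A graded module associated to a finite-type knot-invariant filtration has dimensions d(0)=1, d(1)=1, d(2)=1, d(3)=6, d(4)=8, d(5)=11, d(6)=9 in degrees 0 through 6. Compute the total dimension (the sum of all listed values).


Total dimension = d(0) + d(1) + ... + d(6)
= 1 + 1 + 1 + 6 + 8 + 11 + 9
= 37

37


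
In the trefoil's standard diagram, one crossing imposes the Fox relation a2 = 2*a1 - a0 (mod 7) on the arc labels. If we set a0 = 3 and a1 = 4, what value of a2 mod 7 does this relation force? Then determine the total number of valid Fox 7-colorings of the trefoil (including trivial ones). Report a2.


Step 1: Apply the given crossing relation 2*a1 - a0 - a2 = 0 (mod 7).
  a2 = 2*a1 - a0 mod 7
  a2 = 2*4 - 3 mod 7
  a2 = 8 - 3 mod 7
  a2 = 5 mod 7 = 5
Step 2: The trefoil has determinant 3.
  Number of Fox p-colorings (p prime) is p^2 if p = 3, else p.
  Since 7 does not divide 3, only trivial (constant) colorings exist.
  (So the trial a0 = 3, a1 = 4 with a0 != a1 does NOT extend to a valid coloring of the whole trefoil: the other two crossing relations require 3*(a1 - a0) = 0 (mod 7), which fails.)
  Total colorings = 7
Step 3: a2 = 5, total Fox 7-colorings = 7

5


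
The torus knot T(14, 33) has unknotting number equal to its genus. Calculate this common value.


For a torus knot T(p,q), both the unknotting number and genus equal (p-1)(q-1)/2.
= (14-1)(33-1)/2
= 13*32/2
= 416/2 = 208

208


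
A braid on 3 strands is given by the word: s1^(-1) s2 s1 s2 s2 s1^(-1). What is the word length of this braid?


The word length counts the number of generators (including inverses).
Listing each generator: s1^(-1), s2, s1, s2, s2, s1^(-1)
There are 6 generators in this braid word.

6


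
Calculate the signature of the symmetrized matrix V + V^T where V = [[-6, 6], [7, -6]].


Step 1: V + V^T = [[-12, 13], [13, -12]]
Step 2: trace = -24, det = -25
Step 3: Discriminant = (-24)^2 - 4*(-25) = 676
Step 4: Eigenvalues: 1, -25
Step 5: Signature = (# positive eigenvalues) - (# negative eigenvalues) = 0

0


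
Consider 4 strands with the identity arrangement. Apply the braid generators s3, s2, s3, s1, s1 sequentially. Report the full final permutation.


Starting with identity [1, 2, 3, 4].
Apply generators in sequence:
  After s3: [1, 2, 4, 3]
  After s2: [1, 4, 2, 3]
  After s3: [1, 4, 3, 2]
  After s1: [4, 1, 3, 2]
  After s1: [1, 4, 3, 2]
Final permutation: [1, 4, 3, 2]

[1, 4, 3, 2]


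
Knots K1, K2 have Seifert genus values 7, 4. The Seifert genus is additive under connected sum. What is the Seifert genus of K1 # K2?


The Seifert genus is additive under connected sum.
Seifert genus(K1 # K2) = (7) + (4)
= 11

11


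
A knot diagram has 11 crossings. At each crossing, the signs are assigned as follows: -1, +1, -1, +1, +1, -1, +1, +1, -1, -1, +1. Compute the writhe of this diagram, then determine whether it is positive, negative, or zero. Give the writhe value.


Step 1: Count positive crossings (+1).
Positive crossings: 6
Step 2: Count negative crossings (-1).
Negative crossings: 5
Step 3: Writhe = (positive) - (negative)
w = 6 - 5 = 1
Step 4: |w| = 1, and w is positive

1


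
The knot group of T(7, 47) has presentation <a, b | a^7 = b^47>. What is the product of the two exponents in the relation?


The relation is a^7 = b^47.
Product of exponents = 7 * 47
= 329

329


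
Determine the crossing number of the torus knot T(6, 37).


For a torus knot T(p, q) with gcd(p,q)=1,
the crossing number is min(p*(q-1), q*(p-1)).
p*(q-1) = 6*36 = 216
q*(p-1) = 37*5 = 185
min(216, 185) = 185

185


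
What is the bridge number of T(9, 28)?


The bridge number of T(p,q) is min(p,q).
min(9, 28) = 9

9


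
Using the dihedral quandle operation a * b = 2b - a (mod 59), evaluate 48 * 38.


48 * 38 = 2*38 - 48 mod 59
= 76 - 48 mod 59
= 28 mod 59 = 28

28


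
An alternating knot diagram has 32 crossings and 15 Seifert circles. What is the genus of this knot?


For alternating knots, g = (c - s + 1)/2.
= (32 - 15 + 1)/2
= 18/2 = 9

9


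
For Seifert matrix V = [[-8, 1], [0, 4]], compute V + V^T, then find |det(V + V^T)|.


Step 1: Form V + V^T where V = [[-8, 1], [0, 4]]
  V^T = [[-8, 0], [1, 4]]
  V + V^T = [[-16, 1], [1, 8]]
Step 2: det(V + V^T) = (-16)*8 - 1*1
  = -128 - 1 = -129
Step 3: Knot determinant = |det(V + V^T)| = |-129| = 129

129


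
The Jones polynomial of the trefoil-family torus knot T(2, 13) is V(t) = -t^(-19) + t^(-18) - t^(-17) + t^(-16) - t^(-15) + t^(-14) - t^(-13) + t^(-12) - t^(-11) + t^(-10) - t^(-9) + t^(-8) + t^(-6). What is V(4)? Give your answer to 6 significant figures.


Substituting t = 4 into V(t) = -t^(-19) + t^(-18) - t^(-17) + t^(-16) - t^(-15) + t^(-14) - t^(-13) + t^(-12) - t^(-11) + t^(-10) - t^(-9) + t^(-8) + t^(-6):
  (-)t^(-19) = -3.63798e-12
  (+)t^(-18) = 1.45519e-11
  (-)t^(-17) = -5.82077e-11
  (+)t^(-16) = 2.32831e-10
  (-)t^(-15) = -9.31323e-10
  (+)t^(-14) = 3.72529e-09
  (-)t^(-13) = -1.49012e-08
  (+)t^(-12) = 5.96046e-08
  (-)t^(-11) = -2.38419e-07
  (+)t^(-10) = 9.53674e-07
  (-)t^(-9) = -3.8147e-06
  (+)t^(-8) = 1.52588e-05
  (+)t^(-6) = 0.000244141
Sum = (-3.63798e-12) + (1.45519e-11) + (-5.82077e-11) + (2.32831e-10) + (-9.31323e-10) + (3.72529e-09) + (-1.49012e-08) + (5.96046e-08) + (-2.38419e-07) + (9.53674e-07) + (-3.8147e-06) + (1.52588e-05) + (0.000244141)
= 0.0002563476555
Rounded to 6 significant figures: 0.000256348

0.000256348


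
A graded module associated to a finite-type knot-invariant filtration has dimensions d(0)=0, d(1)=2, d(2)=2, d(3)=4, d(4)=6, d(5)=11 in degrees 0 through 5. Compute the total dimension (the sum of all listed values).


Total dimension = d(0) + d(1) + ... + d(5)
= 0 + 2 + 2 + 4 + 6 + 11
= 25

25


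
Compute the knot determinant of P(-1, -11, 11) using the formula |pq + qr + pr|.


Step 1: Compute pq + qr + pr.
pq = (-1)*(-11) = 11
qr = (-11)*11 = -121
pr = (-1)*11 = -11
pq + qr + pr = 11 + (-121) + (-11) = -121
Step 2: Take absolute value.
det(P(-1,-11,11)) = |-121| = 121

121


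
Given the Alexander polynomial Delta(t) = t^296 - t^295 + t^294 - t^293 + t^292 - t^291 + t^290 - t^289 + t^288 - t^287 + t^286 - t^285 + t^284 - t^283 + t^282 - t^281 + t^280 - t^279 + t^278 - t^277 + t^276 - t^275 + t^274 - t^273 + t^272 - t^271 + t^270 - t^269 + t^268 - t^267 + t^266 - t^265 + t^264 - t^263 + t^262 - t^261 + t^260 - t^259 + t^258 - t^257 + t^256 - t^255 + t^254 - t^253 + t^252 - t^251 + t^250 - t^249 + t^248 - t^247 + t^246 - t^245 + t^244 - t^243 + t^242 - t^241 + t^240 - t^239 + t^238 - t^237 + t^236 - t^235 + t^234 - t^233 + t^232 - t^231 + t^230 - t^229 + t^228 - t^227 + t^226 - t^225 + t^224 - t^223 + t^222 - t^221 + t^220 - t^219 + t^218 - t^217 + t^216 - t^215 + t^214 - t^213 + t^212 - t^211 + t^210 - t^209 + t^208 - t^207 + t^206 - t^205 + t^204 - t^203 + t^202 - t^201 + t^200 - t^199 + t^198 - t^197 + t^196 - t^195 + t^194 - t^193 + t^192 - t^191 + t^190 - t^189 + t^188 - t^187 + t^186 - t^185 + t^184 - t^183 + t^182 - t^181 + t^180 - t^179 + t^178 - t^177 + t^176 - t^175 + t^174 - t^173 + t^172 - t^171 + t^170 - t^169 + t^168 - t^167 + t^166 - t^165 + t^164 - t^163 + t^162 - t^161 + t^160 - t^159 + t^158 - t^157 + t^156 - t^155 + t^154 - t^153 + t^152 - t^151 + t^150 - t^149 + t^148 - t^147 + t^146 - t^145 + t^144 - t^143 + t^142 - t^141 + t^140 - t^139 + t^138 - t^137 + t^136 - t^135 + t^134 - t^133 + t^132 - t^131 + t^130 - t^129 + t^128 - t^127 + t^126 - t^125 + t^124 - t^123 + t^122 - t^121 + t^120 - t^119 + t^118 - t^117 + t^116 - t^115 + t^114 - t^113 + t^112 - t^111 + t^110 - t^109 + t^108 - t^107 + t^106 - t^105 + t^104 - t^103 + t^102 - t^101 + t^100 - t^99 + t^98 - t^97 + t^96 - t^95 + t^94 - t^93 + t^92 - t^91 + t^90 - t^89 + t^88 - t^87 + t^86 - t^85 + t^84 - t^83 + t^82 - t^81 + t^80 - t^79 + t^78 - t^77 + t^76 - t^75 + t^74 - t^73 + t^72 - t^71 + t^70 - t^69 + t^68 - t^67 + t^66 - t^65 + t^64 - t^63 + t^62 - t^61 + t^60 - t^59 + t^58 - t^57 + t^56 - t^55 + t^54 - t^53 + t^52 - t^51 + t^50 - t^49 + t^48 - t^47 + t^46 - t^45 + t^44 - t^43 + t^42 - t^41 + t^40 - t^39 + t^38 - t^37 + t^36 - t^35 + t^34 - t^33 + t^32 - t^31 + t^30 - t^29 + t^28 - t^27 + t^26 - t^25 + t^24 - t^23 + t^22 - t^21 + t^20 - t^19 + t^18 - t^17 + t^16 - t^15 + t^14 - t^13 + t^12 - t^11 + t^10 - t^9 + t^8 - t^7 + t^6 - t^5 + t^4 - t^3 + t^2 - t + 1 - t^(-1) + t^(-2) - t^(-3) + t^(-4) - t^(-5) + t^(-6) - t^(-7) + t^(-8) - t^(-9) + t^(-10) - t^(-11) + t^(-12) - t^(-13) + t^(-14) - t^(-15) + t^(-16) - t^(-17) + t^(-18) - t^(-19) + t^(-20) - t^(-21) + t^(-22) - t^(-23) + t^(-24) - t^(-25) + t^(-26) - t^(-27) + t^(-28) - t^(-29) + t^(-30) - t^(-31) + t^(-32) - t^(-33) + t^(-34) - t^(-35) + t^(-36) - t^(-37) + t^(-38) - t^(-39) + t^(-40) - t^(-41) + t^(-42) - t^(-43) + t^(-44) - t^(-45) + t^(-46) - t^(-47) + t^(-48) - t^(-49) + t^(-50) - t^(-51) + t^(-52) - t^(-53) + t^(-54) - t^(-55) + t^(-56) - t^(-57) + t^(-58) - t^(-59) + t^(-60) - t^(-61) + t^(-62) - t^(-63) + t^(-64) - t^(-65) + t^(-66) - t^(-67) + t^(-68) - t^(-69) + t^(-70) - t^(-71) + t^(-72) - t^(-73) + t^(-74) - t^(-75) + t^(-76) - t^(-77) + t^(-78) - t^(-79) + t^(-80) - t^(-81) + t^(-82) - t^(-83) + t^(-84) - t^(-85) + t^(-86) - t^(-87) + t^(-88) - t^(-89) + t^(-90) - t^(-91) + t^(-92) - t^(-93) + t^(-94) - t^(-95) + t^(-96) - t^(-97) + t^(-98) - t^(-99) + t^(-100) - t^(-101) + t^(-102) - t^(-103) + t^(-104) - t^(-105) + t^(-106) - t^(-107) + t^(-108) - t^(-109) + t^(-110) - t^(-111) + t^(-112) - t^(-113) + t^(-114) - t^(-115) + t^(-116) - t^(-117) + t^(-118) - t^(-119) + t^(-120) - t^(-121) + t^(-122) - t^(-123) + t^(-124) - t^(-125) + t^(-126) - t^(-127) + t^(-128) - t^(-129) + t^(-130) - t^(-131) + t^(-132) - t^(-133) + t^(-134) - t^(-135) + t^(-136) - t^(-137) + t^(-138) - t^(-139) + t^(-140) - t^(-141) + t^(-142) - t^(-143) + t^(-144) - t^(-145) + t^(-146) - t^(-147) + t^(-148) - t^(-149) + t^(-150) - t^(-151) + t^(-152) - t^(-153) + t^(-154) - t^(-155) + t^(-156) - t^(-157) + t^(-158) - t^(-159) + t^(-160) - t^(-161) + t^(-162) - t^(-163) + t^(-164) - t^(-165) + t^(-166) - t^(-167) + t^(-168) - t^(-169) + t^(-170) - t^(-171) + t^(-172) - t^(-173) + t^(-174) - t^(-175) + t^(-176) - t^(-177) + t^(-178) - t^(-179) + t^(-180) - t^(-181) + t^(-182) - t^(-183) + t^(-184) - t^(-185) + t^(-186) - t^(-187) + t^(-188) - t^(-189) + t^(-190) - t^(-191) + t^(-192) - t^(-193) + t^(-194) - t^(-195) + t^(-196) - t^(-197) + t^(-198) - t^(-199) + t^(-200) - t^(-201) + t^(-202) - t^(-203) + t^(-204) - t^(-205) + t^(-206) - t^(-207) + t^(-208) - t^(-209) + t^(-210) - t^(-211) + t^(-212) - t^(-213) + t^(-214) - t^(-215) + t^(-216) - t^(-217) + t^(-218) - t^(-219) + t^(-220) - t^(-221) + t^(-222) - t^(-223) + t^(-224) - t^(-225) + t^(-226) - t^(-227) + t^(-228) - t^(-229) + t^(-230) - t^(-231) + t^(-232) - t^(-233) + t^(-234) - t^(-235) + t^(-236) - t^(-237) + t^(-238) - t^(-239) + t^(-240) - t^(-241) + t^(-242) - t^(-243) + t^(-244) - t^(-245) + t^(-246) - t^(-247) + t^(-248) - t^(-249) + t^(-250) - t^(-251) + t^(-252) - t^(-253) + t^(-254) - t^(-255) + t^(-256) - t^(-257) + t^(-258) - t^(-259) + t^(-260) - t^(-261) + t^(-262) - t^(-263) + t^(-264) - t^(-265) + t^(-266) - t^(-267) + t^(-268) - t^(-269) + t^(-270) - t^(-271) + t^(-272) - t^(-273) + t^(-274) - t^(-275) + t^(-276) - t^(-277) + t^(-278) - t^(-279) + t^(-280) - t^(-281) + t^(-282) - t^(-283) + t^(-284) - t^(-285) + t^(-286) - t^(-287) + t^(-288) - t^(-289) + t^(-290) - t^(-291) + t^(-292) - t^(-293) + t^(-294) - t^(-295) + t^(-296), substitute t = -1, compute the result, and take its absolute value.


Step 1: The polynomial has 593 terms with alternating signs, exponents from 296 down to -296.
Step 2: Substitute t = -1. The i-th term has coefficient (-1)^i and exponent (m-i),
  so its value is (-1)^i * (-1)^(m-i) = (-1)^m = 1 for every i.
Step 3: All 593 terms equal 1, so Delta(-1) = 593 * (1) = 593
Step 4: |Delta(-1)| = 593

593


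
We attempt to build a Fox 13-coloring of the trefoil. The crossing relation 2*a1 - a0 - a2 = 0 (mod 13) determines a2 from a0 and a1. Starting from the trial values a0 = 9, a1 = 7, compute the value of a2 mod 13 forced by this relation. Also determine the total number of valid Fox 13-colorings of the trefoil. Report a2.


Step 1: Apply the given crossing relation 2*a1 - a0 - a2 = 0 (mod 13).
  a2 = 2*a1 - a0 mod 13
  a2 = 2*7 - 9 mod 13
  a2 = 14 - 9 mod 13
  a2 = 5 mod 13 = 5
Step 2: The trefoil has determinant 3.
  Number of Fox p-colorings (p prime) is p^2 if p = 3, else p.
  Since 13 does not divide 3, only trivial (constant) colorings exist.
  (So the trial a0 = 9, a1 = 7 with a0 != a1 does NOT extend to a valid coloring of the whole trefoil: the other two crossing relations require 3*(a1 - a0) = 0 (mod 13), which fails.)
  Total colorings = 13
Step 3: a2 = 5, total Fox 13-colorings = 13

5


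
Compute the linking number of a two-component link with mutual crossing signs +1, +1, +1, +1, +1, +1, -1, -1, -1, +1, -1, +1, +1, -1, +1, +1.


Step 1: Count positive crossings: 11
Step 2: Count negative crossings: 5
Step 3: Sum of signs = 11 - 5 = 6
Step 4: Linking number = sum/2 = 6/2 = 3

3


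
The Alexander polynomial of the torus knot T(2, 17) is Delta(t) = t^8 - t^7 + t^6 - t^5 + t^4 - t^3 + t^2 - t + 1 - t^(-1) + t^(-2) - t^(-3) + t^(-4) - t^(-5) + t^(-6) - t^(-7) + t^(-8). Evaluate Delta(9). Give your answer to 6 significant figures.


Substituting t = 9 into Delta(t) = t^8 - t^7 + t^6 - t^5 + t^4 - t^3 + t^2 - t + 1 - t^(-1) + t^(-2) - t^(-3) + t^(-4) - t^(-5) + t^(-6) - t^(-7) + t^(-8):
Term values: (43046721) + (-4782969) + (531441) + (-59049) + (6561) + (-729) + (81) + (-9) + (1) + (-0.111111) + (0.0123457) + (-0.00137174) + (0.000152416) + (-1.69351e-05) + (1.88168e-06) + (-2.09075e-07) + (2.32306e-08)
Sum = 38742048.9
Rounded to 6 significant figures: 3.8742e+07

3.8742e+07


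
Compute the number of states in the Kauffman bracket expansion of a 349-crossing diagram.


Each crossing contributes 2 choices (A-smoothing or B-smoothing).
Total states = 2^349 = 1146749307995035755805410447651043470398282494584140561868794419693461438044242404035009276555062843277312

1146749307995035755805410447651043470398282494584140561868794419693461438044242404035009276555062843277312


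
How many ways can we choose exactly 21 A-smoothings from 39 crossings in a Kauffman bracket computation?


We choose which 21 of 39 crossings get A-smoothings.
C(39, 21) = 39! / (21! * 18!)
= 62359143990

62359143990


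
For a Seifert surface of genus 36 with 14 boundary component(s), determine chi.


chi = 2 - 2g - b
= 2 - 2*36 - 14
= 2 - 72 - 14 = -84

-84


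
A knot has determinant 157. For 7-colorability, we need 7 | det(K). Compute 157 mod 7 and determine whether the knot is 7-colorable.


Step 1: A knot is p-colorable if and only if p divides its determinant.
Step 2: Compute 157 mod 7.
157 = 22 * 7 + 3
Step 3: 157 mod 7 = 3
Step 4: The knot is 7-colorable: no

3


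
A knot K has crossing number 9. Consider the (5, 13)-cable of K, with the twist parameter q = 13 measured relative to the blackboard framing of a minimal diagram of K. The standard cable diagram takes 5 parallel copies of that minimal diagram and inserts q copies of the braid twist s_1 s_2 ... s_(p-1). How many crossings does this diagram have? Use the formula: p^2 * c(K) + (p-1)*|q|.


Step 1: Each of the c(K) crossings of the companion diagram becomes p*p = p^2 crossings among the p parallel strands, and each of the |q| twists s_1 s_2 ... s_(p-1) adds (p-1) crossings.
  Crossings = p^2 * c(K) + (p-1)*|q|
Step 2: = 5^2 * 9 + (5-1)*13
Step 3: = 25*9 + 4*13
Step 4: = 225 + 52 = 277

277


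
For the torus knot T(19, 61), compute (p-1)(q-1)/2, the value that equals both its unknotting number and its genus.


For a torus knot T(p,q), both the unknotting number and genus equal (p-1)(q-1)/2.
= (19-1)(61-1)/2
= 18*60/2
= 1080/2 = 540

540


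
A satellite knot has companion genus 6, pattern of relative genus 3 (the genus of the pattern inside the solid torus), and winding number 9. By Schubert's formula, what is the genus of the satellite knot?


Schubert: g(satellite) = g_rel(pattern) + |winding| * g(companion),
where g_rel(pattern) is the genus of the pattern relative to the solid torus.
= 3 + 9 * 6
= 3 + 54 = 57

57
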